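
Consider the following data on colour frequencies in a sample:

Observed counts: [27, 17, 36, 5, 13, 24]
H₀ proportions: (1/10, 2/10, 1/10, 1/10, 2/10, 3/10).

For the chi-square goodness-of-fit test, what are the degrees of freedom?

df = k − 1 = 6 − 1 = 5

degrees of freedom = 5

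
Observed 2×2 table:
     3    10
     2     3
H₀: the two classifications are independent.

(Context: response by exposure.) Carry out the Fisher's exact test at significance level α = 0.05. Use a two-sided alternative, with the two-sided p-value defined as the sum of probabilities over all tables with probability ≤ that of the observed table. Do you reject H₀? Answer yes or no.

Margins: r₁=13, r₂=5, c₁=5, c₂=13, n=18
p_obs = C(13,3)·C(5,2)/C(18,5); sum pmf over tables with pmf ≤ p_obs
p-value (two-sided) = 0.58275
At α=0.05: p ≥ α → fail to reject H₀

reject H₀: no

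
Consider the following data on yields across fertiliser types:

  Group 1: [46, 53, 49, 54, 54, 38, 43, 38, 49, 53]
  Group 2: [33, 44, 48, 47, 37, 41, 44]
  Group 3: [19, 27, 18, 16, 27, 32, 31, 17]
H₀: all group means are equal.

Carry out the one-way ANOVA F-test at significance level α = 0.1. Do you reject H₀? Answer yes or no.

reject H₀: yes

Group means [47.70, 42.00, 23.38], grand mean 38.320
SSB = Σnᵢ(x̄ᵢ−x̄)² = 2761.465; SSW = ΣΣ(x−x̄ᵢ)² = 829.975
MSB = 2761.465/2 = 1380.7325; MSW = 829.975/22 = 37.7261
F = MSB/MSW = 36.5988
df = (2, 22)
p-value (upper-tail) = 0.00000
At α=0.1: p < α → reject H₀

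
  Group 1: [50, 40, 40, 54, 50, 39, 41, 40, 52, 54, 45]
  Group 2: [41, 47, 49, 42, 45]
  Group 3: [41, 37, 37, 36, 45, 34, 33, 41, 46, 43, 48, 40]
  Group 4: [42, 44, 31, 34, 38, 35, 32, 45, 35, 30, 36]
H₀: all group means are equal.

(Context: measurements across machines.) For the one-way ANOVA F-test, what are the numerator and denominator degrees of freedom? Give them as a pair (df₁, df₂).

degrees of freedom = [3, 35]

k = 4 groups, N = 39 total
df = (k−1, N−k) = (4−1, 39−4) = (3, 35)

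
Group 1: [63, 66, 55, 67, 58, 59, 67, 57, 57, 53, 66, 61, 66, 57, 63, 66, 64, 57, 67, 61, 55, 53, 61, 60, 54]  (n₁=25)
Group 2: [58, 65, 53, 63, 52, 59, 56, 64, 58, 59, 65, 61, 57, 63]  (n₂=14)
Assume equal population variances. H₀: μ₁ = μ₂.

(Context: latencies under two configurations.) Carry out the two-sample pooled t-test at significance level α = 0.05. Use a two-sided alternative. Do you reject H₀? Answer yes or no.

reject H₀: no

x̄₁=60.520, s₁=4.771, n₁=25
x̄₂=59.500, s₂=4.202, n₂=14
s_p² = [24·4.771² + 13·4.202²]/37 = 20.9659
SE = √(s_p²·(1/25+1/14)) = 1.5285
t = (60.520−59.500)/1.5285 = 0.6673
df = 37
p-value (two-sided) = 0.50870
At α=0.05: p ≥ α → fail to reject H₀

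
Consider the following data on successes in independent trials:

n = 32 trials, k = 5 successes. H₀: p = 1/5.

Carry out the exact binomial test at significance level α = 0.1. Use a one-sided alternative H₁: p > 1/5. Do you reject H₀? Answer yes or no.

reject H₀: no

Exact binomial: n=32, k=5, p₀=1/5=0.2000
P(X≥5) from Σ C(n,i)·p₀^i·(1−p₀)^(n−i)
p-value (one-sided, H₁ greater) = 0.79562
At α=0.1: p ≥ α → fail to reject H₀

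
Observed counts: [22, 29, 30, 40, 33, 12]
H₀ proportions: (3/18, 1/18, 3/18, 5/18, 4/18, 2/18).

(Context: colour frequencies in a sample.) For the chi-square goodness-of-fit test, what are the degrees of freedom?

df = k − 1 = 6 − 1 = 5

degrees of freedom = 5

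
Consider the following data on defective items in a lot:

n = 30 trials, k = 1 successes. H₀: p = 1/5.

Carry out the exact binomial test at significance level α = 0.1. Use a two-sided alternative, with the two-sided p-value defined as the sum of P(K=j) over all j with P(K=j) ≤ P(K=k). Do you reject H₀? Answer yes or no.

Exact binomial: n=30, k=1, p₀=1/5=0.2000
P(X=j) = C(n,j)·p₀^j·(1−p₀)^(n−j); p = Σ P(X=j) over j with P(X=j) ≤ P(X=1)
p-value (two-sided) = 0.02002
At α=0.1: p < α → reject H₀

reject H₀: yes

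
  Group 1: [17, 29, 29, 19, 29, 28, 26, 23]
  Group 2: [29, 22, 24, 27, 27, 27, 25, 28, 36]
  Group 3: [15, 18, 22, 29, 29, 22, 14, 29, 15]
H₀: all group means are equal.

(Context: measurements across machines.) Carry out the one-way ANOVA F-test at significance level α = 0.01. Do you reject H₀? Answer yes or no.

reject H₀: no

Group means [25.00, 27.22, 21.44], grand mean 24.538
SSB = Σnᵢ(x̄ᵢ−x̄)² = 152.684; SSW = ΣΣ(x−x̄ᵢ)² = 607.778
MSB = 152.684/2 = 76.3419; MSW = 607.778/23 = 26.4251
F = MSB/MSW = 2.8890
df = (2, 23)
p-value (upper-tail) = 0.07598
At α=0.01: p ≥ α → fail to reject H₀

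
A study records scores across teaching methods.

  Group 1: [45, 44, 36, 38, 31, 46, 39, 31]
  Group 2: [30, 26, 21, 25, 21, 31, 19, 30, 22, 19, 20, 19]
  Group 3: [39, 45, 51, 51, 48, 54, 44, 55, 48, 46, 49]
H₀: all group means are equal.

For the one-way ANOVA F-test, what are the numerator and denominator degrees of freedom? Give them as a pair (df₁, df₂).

degrees of freedom = [2, 28]

k = 3 groups, N = 31 total
df = (k−1, N−k) = (3−1, 31−3) = (2, 28)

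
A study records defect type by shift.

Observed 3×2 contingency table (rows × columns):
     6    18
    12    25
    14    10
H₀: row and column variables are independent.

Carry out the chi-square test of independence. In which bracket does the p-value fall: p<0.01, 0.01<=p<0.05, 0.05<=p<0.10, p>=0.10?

p-value bracket: 0.01<=p<0.05

Row totals [24, 37, 24], col totals [32, 53], n=85
χ² = (6−9.04)²/9.04 + (18−14.96)²/14.96 + (12−13.93)²/13.93 + (25−23.07)²/23.07 + (14−9.04)²/9.04 + (10−14.96)²/14.96 = 6.4390
df = 2
p-value (upper-tail) = 0.03997
→ bracket: 0.01<=p<0.05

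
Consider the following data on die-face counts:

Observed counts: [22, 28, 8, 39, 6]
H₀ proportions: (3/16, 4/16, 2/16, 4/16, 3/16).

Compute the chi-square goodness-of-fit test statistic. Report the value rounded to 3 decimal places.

n = 103; E_i = n·p_i = [19.31, 25.75, 12.88, 25.75, 19.31]
χ² = (22−19.31)²/19.31 + (28−25.75)²/25.75 + (8−12.88)²/12.88 + (39−25.75)²/25.75 + (6−19.31)²/19.31 = 18.4110
df = 4

test statistic = 18.411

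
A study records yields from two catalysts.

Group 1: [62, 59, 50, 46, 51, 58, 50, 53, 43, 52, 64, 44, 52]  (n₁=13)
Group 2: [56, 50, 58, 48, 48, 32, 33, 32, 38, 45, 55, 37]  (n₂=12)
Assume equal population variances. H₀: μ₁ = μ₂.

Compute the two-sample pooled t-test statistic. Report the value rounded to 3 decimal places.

x̄₁=52.615, s₁=6.552, n₁=13
x̄₂=44.333, s₂=9.642, n₂=12
s_p² = [12·6.552² + 11·9.642²]/23 = 66.8584
SE = √(s_p²·(1/13+1/12)) = 3.2733
t = (52.615−44.333)/3.2733 = 2.5302
df = 23

test statistic = 2.530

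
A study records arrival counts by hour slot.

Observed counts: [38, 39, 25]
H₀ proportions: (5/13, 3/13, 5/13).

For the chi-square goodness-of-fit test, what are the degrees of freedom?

df = k − 1 = 3 − 1 = 2

degrees of freedom = 2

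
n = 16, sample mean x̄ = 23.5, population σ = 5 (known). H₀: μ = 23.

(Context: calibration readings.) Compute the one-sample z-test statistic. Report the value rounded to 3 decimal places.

test statistic = 0.400

SE = σ/√n = 5/√16 = 1.2500
z = (x̄−μ₀)/SE = (23.5−23)/1.2500 = 0.4000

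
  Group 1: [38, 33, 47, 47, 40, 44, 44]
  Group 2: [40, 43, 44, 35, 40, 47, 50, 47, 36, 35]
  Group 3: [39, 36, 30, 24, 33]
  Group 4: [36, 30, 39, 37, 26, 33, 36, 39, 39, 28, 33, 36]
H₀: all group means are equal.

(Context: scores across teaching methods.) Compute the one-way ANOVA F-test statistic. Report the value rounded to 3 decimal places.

test statistic = 7.287

Group means [41.86, 41.70, 32.40, 34.33], grand mean 37.765
SSB = Σnᵢ(x̄ᵢ−x̄)² = 557.294; SSW = ΣΣ(x−x̄ᵢ)² = 764.824
MSB = 557.294/3 = 185.7646; MSW = 764.824/30 = 25.4941
F = MSB/MSW = 7.2866
df = (3, 30)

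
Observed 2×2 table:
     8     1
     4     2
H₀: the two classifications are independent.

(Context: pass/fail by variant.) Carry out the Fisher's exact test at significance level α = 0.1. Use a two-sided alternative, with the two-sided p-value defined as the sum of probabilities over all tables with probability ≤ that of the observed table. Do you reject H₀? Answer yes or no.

reject H₀: no

Margins: r₁=9, r₂=6, c₁=12, c₂=3, n=15
p_obs = C(9,8)·C(6,4)/C(15,12); sum pmf over tables with pmf ≤ p_obs
p-value (two-sided) = 0.52527
At α=0.1: p ≥ α → fail to reject H₀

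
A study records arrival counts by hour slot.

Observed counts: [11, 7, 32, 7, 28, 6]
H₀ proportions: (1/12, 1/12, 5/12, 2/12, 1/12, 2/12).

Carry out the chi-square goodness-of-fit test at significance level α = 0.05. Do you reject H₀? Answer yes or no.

reject H₀: yes

n = 91; E_i = n·p_i = [7.58, 7.58, 37.92, 15.17, 7.58, 15.17]
χ² = (11−7.58)²/7.58 + (7−7.58)²/7.58 + (32−37.92)²/37.92 + (7−15.17)²/15.17 + (28−7.58)²/7.58 + (6−15.17)²/15.17 = 67.4132
df = 5
p-value (upper-tail) = 0.00000
At α=0.05: p < α → reject H₀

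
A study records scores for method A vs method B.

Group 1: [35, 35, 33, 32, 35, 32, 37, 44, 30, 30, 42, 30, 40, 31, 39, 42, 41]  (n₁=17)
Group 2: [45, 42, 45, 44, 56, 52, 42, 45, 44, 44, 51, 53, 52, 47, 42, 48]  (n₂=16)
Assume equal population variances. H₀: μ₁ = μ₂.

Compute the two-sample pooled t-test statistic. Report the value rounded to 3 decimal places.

x̄₁=35.765, s₁=4.764, n₁=17
x̄₂=47.000, s₂=4.457, n₂=16
s_p² = [16·4.764² + 15·4.457²]/31 = 21.3245
SE = √(s_p²·(1/17+1/16)) = 1.6085
t = (35.765−47.000)/1.6085 = -6.9851
df = 31

test statistic = -6.985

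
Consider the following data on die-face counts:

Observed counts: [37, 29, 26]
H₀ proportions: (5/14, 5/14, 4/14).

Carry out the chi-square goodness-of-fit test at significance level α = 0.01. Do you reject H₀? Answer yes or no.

n = 92; E_i = n·p_i = [32.86, 32.86, 26.29]
χ² = (37−32.86)²/32.86 + (29−32.86)²/32.86 + (26−26.29)²/26.29 = 0.9783
df = 2
p-value (upper-tail) = 0.61316
At α=0.01: p ≥ α → fail to reject H₀

reject H₀: no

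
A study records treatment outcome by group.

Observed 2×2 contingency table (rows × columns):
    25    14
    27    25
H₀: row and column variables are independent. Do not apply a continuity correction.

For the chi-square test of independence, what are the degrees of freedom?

degrees of freedom = 1

df = (r−1)(c−1) = (2−1)·(2−1) = 1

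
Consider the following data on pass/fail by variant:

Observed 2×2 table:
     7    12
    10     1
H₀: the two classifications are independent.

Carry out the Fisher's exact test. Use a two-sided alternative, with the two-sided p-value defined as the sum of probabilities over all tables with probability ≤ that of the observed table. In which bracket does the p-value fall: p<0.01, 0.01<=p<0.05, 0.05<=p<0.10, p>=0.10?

Margins: r₁=19, r₂=11, c₁=17, c₂=13, n=30
p_obs = C(19,7)·C(11,10)/C(30,17); sum pmf over tables with pmf ≤ p_obs
p-value (two-sided) = 0.00673
→ bracket: p<0.01

p-value bracket: p<0.01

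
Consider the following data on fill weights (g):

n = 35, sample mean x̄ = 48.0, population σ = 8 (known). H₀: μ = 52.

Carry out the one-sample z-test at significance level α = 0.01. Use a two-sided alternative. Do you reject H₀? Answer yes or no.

reject H₀: yes

SE = σ/√n = 8/√35 = 1.3522
z = (x̄−μ₀)/SE = (48.0−52)/1.3522 = -2.9580
p-value (two-sided) = 0.00310
At α=0.01: p < α → reject H₀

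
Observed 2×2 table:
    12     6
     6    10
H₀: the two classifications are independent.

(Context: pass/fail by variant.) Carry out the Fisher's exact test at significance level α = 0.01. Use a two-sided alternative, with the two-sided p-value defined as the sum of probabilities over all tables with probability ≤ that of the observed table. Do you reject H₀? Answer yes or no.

Margins: r₁=18, r₂=16, c₁=18, c₂=16, n=34
p_obs = C(18,12)·C(16,6)/C(34,18); sum pmf over tables with pmf ≤ p_obs
p-value (two-sided) = 0.16793
At α=0.01: p ≥ α → fail to reject H₀

reject H₀: no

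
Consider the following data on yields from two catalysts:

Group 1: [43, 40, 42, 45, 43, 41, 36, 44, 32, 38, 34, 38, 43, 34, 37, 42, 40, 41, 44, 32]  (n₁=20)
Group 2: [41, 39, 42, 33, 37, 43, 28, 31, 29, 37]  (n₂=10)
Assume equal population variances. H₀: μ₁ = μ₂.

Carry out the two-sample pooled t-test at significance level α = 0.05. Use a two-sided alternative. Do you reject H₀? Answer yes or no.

x̄₁=39.450, s₁=4.110, n₁=20
x̄₂=36.000, s₂=5.457, n₂=10
s_p² = [19·4.110² + 9·5.457²]/28 = 21.0339
SE = √(s_p²·(1/20+1/10)) = 1.7763
t = (39.450−36.000)/1.7763 = 1.9423
df = 28
p-value (two-sided) = 0.06222
At α=0.05: p ≥ α → fail to reject H₀

reject H₀: no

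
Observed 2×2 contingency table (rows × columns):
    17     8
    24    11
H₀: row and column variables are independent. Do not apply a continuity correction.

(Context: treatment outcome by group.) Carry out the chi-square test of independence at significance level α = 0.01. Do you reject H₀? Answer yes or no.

Row totals [25, 35], col totals [41, 19], n=60
χ² = (17−17.08)²/17.08 + (8−7.92)²/7.92 + (24−23.92)²/23.92 + (11−11.08)²/11.08 = 0.0022
df = 1
p-value (upper-tail) = 0.96258
At α=0.01: p ≥ α → fail to reject H₀

reject H₀: no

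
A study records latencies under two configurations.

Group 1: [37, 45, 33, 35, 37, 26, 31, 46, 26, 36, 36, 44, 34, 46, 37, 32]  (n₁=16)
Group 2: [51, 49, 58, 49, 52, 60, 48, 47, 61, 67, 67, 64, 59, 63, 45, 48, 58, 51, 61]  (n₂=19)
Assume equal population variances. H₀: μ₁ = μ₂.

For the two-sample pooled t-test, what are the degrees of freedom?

df = n₁ + n₂ − 2 = 16 + 19 − 2 = 33

degrees of freedom = 33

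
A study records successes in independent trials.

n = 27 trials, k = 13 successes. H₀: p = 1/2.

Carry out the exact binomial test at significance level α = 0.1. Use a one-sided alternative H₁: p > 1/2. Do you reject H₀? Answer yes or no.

reject H₀: no

Exact binomial: n=27, k=13, p₀=1/2=0.5000
P(X≥13) from Σ C(n,i)·p₀^i·(1−p₀)^(n−i)
p-value (one-sided, H₁ greater) = 0.64945
At α=0.1: p ≥ α → fail to reject H₀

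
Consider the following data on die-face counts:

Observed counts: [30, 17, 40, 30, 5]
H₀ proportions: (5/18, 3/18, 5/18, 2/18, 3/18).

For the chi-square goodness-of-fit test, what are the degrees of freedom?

degrees of freedom = 4

df = k − 1 = 5 − 1 = 4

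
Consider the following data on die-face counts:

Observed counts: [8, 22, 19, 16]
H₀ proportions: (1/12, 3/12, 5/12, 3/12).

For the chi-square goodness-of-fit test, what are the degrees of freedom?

degrees of freedom = 3

df = k − 1 = 4 − 1 = 3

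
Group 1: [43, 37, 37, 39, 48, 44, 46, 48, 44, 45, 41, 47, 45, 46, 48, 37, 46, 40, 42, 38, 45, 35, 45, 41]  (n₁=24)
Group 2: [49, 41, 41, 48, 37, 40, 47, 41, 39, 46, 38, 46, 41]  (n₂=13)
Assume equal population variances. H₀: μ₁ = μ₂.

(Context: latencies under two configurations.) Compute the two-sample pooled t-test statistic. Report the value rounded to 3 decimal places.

test statistic = 0.128

x̄₁=42.792, s₁=3.989, n₁=24
x̄₂=42.615, s₂=4.032, n₂=13
s_p² = [23·3.989² + 12·4.032²]/35 = 16.0296
SE = √(s_p²·(1/24+1/13)) = 1.3787
t = (42.792−42.615)/1.3787 = 0.1279
df = 35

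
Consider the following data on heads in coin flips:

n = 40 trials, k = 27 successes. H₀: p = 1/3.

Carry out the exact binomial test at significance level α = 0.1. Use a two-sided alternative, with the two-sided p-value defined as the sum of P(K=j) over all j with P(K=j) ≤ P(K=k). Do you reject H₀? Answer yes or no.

reject H₀: yes

Exact binomial: n=40, k=27, p₀=1/3=0.3333
P(X=j) = C(n,j)·p₀^j·(1−p₀)^(n−j); p = Σ P(X=j) over j with P(X=j) ≤ P(X=27)
p-value (two-sided) = 0.00001
At α=0.1: p < α → reject H₀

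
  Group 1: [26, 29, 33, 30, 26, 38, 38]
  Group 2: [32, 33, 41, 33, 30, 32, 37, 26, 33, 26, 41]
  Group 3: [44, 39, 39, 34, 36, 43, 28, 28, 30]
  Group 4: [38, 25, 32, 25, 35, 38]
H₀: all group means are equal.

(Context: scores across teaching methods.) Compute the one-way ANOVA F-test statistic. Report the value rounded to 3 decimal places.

Group means [31.43, 33.09, 35.67, 32.17], grand mean 33.273
SSB = Σnᵢ(x̄ᵢ−x̄)² = 83.089; SSW = ΣΣ(x−x̄ᵢ)² = 885.457
MSB = 83.089/3 = 27.6962; MSW = 885.457/29 = 30.5330
F = MSB/MSW = 0.9071
df = (3, 29)

test statistic = 0.907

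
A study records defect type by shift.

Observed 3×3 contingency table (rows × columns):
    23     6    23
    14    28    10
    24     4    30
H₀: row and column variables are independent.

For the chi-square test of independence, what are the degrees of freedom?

degrees of freedom = 4

df = (r−1)(c−1) = (3−1)·(3−1) = 4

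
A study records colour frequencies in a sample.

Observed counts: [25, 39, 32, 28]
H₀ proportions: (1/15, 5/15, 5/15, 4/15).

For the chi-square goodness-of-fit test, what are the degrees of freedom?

degrees of freedom = 3

df = k − 1 = 4 − 1 = 3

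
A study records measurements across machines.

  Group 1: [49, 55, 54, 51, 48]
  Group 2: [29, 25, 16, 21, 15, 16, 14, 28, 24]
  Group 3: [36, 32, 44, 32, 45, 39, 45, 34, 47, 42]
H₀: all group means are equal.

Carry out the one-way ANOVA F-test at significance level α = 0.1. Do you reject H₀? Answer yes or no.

Group means [51.40, 20.89, 39.60], grand mean 35.042
SSB = Σnᵢ(x̄ᵢ−x̄)² = 3348.469; SSW = ΣΣ(x−x̄ᵢ)² = 608.489
MSB = 3348.469/2 = 1674.2347; MSW = 608.489/21 = 28.9757
F = MSB/MSW = 57.7807
df = (2, 21)
p-value (upper-tail) = 0.00000
At α=0.1: p < α → reject H₀

reject H₀: yes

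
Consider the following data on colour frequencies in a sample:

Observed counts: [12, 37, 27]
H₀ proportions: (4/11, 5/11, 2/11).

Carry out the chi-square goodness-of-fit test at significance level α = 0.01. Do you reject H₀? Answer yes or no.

n = 76; E_i = n·p_i = [27.64, 34.55, 13.82]
χ² = (12−27.64)²/27.64 + (37−34.55)²/34.55 + (27−13.82)²/13.82 = 21.5961
df = 2
p-value (upper-tail) = 0.00002
At α=0.01: p < α → reject H₀

reject H₀: yes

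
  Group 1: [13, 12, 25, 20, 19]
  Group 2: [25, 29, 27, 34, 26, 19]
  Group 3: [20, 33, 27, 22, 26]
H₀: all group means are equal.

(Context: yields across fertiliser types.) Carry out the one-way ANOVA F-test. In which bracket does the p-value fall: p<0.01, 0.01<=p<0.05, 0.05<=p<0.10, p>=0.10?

p-value bracket: 0.01<=p<0.05

Group means [17.80, 26.67, 25.60], grand mean 23.562
SSB = Σnᵢ(x̄ᵢ−x̄)² = 244.604; SSW = ΣΣ(x−x̄ᵢ)² = 337.333
MSB = 244.604/2 = 122.3021; MSW = 337.333/13 = 25.9487
F = MSB/MSW = 4.7132
df = (2, 13)
p-value (upper-tail) = 0.02889
→ bracket: 0.01<=p<0.05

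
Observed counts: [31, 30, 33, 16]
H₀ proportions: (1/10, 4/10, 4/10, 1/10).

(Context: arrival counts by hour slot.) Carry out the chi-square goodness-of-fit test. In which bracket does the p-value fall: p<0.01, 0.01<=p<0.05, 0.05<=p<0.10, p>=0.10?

p-value bracket: p<0.01

n = 110; E_i = n·p_i = [11.00, 44.00, 44.00, 11.00]
χ² = (31−11.00)²/11.00 + (30−44.00)²/44.00 + (33−44.00)²/44.00 + (16−11.00)²/11.00 = 45.8409
df = 3
p-value (upper-tail) = 0.00000
→ bracket: p<0.01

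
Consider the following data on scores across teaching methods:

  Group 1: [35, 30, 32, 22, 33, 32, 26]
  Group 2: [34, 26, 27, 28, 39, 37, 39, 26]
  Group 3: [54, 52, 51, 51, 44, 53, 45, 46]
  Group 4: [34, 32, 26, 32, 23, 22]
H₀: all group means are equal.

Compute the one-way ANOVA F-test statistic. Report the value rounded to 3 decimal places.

Group means [30.00, 32.00, 49.50, 28.17], grand mean 35.552
SSB = Σnᵢ(x̄ᵢ−x̄)² = 2200.339; SSW = ΣΣ(x−x̄ᵢ)² = 600.833
MSB = 2200.339/3 = 733.4464; MSW = 600.833/25 = 24.0333
F = MSB/MSW = 30.5179
df = (3, 25)

test statistic = 30.518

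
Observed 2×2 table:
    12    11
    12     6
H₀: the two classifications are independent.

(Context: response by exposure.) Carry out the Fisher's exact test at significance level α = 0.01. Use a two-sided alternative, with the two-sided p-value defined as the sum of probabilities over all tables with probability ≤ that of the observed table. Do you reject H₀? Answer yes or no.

reject H₀: no

Margins: r₁=23, r₂=18, c₁=24, c₂=17, n=41
p_obs = C(23,12)·C(18,12)/C(41,24); sum pmf over tables with pmf ≤ p_obs
p-value (two-sided) = 0.52391
At α=0.01: p ≥ α → fail to reject H₀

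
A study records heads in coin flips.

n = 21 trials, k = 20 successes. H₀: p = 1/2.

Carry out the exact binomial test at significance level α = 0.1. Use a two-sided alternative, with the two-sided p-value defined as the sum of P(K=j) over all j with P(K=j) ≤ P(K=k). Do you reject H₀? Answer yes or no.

Exact binomial: n=21, k=20, p₀=1/2=0.5000
P(X=j) = C(n,j)·p₀^j·(1−p₀)^(n−j); p = Σ P(X=j) over j with P(X=j) ≤ P(X=20)
p-value (two-sided) = 0.00002
At α=0.1: p < α → reject H₀

reject H₀: yes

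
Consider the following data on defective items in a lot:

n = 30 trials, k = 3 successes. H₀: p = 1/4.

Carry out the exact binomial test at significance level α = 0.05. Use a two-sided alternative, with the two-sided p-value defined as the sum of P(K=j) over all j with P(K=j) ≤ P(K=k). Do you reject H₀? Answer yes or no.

Exact binomial: n=30, k=3, p₀=1/4=0.2500
P(X=j) = C(n,j)·p₀^j·(1−p₀)^(n−j); p = Σ P(X=j) over j with P(X=j) ≤ P(X=3)
p-value (two-sided) = 0.05904
At α=0.05: p ≥ α → fail to reject H₀

reject H₀: no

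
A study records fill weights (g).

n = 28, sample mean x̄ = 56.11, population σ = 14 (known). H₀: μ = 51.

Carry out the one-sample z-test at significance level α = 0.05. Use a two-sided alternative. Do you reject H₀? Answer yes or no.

SE = σ/√n = 14/√28 = 2.6458
z = (x̄−μ₀)/SE = (56.11−51)/2.6458 = 1.9314
p-value (two-sided) = 0.05343
At α=0.05: p ≥ α → fail to reject H₀

reject H₀: no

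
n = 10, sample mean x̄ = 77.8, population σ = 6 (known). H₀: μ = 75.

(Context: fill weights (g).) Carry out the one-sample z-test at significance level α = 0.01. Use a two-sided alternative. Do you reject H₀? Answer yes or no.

reject H₀: no

SE = σ/√n = 6/√10 = 1.8974
z = (x̄−μ₀)/SE = (77.8−75)/1.8974 = 1.4757
p-value (two-sided) = 0.14002
At α=0.01: p ≥ α → fail to reject H₀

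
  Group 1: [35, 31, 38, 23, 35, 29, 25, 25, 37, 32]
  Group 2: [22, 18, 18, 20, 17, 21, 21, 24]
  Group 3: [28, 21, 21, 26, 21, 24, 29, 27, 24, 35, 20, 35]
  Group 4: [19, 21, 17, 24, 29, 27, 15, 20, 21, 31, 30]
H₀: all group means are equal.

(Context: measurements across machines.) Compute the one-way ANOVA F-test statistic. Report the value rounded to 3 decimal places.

test statistic = 8.271

Group means [31.00, 20.12, 25.92, 23.09], grand mean 25.268
SSB = Σnᵢ(x̄ᵢ−x̄)² = 597.348; SSW = ΣΣ(x−x̄ᵢ)² = 890.701
MSB = 597.348/3 = 199.1160; MSW = 890.701/37 = 24.0730
F = MSB/MSW = 8.2713
df = (3, 37)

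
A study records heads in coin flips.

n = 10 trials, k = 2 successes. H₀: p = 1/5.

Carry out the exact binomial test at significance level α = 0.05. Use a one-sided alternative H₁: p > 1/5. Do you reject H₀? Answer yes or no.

Exact binomial: n=10, k=2, p₀=1/5=0.2000
P(X≥2) from Σ C(n,i)·p₀^i·(1−p₀)^(n−i)
p-value (one-sided, H₁ greater) = 0.62419
At α=0.05: p ≥ α → fail to reject H₀

reject H₀: no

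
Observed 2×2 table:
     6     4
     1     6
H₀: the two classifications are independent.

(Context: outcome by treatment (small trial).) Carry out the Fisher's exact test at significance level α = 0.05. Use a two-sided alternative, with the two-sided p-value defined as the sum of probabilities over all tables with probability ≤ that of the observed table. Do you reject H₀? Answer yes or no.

reject H₀: no

Margins: r₁=10, r₂=7, c₁=7, c₂=10, n=17
p_obs = C(10,6)·C(7,1)/C(17,7); sum pmf over tables with pmf ≤ p_obs
p-value (two-sided) = 0.13400
At α=0.05: p ≥ α → fail to reject H₀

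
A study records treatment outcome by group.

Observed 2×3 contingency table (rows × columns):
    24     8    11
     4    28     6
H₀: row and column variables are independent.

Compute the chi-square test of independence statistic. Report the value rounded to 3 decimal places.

Row totals [43, 38], col totals [28, 36, 17], n=81
χ² = (24−14.86)²/14.86 + (8−19.11)²/19.11 + (11−9.02)²/9.02 + (4−13.14)²/13.14 + (28−16.89)²/16.89 + (6−7.98)²/7.98 = 26.6604
df = 2

test statistic = 26.660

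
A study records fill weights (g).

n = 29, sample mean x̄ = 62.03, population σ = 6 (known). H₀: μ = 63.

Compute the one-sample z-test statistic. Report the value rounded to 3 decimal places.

test statistic = -0.871

SE = σ/√n = 6/√29 = 1.1142
z = (x̄−μ₀)/SE = (62.03−63)/1.1142 = -0.8706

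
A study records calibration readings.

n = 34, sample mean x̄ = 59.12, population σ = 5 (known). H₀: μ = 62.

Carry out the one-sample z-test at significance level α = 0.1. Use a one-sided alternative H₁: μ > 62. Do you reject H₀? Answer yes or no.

SE = σ/√n = 5/√34 = 0.8575
z = (x̄−μ₀)/SE = (59.12−62)/0.8575 = -3.3586
p-value (one-sided, H₁ greater) = 0.99961
At α=0.1: p ≥ α → fail to reject H₀

reject H₀: no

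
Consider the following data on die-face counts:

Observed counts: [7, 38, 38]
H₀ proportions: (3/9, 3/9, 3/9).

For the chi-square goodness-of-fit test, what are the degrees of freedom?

degrees of freedom = 2

df = k − 1 = 3 − 1 = 2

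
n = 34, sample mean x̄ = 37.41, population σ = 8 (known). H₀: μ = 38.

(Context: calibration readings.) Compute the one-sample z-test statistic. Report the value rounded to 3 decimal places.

test statistic = -0.430

SE = σ/√n = 8/√34 = 1.3720
z = (x̄−μ₀)/SE = (37.41−38)/1.3720 = -0.4300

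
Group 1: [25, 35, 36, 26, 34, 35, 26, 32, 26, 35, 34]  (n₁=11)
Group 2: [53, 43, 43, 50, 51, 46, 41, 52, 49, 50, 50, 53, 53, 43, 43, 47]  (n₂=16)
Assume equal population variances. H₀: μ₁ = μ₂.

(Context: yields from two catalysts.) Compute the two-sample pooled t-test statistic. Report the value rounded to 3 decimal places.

test statistic = -9.822

x̄₁=31.273, s₁=4.496, n₁=11
x̄₂=47.938, s₂=4.219, n₂=16
s_p² = [10·4.496² + 15·4.219²]/25 = 18.7648
SE = √(s_p²·(1/11+1/16)) = 1.6967
t = (31.273−47.938)/1.6967 = -9.8221
df = 25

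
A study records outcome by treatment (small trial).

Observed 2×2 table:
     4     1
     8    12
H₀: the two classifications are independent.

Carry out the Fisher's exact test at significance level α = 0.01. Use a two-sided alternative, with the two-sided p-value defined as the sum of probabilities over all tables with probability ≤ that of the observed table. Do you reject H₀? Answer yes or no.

Margins: r₁=5, r₂=20, c₁=12, c₂=13, n=25
p_obs = C(5,4)·C(20,8)/C(25,12); sum pmf over tables with pmf ≤ p_obs
p-value (two-sided) = 0.16025
At α=0.01: p ≥ α → fail to reject H₀

reject H₀: no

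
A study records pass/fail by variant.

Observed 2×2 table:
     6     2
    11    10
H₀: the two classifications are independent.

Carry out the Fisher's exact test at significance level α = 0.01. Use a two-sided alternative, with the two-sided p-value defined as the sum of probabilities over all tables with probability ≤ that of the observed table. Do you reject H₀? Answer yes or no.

reject H₀: no

Margins: r₁=8, r₂=21, c₁=17, c₂=12, n=29
p_obs = C(8,6)·C(21,11)/C(29,17); sum pmf over tables with pmf ≤ p_obs
p-value (two-sided) = 0.40835
At α=0.01: p ≥ α → fail to reject H₀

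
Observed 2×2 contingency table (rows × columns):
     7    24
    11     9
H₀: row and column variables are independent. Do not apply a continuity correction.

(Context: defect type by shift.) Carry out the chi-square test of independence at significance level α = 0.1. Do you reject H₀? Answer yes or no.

Row totals [31, 20], col totals [18, 33], n=51
χ² = (7−10.94)²/10.94 + (24−20.06)²/20.06 + (11−7.06)²/7.06 + (9−12.94)²/12.94 = 5.5948
df = 1
p-value (upper-tail) = 0.01801
At α=0.1: p < α → reject H₀

reject H₀: yes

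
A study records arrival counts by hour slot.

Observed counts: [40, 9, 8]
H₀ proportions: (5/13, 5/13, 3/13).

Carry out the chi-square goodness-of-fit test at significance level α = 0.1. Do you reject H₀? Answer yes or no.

n = 57; E_i = n·p_i = [21.92, 21.92, 13.15]
χ² = (40−21.92)²/21.92 + (9−21.92)²/21.92 + (8−13.15)²/13.15 = 24.5427
df = 2
p-value (upper-tail) = 0.00000
At α=0.1: p < α → reject H₀

reject H₀: yes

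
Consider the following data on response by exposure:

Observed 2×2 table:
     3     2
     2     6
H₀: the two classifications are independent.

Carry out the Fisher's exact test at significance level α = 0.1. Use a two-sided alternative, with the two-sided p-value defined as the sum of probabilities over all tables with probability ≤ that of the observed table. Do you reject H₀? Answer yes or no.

Margins: r₁=5, r₂=8, c₁=5, c₂=8, n=13
p_obs = C(5,3)·C(8,2)/C(13,5); sum pmf over tables with pmf ≤ p_obs
p-value (two-sided) = 0.29293
At α=0.1: p ≥ α → fail to reject H₀

reject H₀: no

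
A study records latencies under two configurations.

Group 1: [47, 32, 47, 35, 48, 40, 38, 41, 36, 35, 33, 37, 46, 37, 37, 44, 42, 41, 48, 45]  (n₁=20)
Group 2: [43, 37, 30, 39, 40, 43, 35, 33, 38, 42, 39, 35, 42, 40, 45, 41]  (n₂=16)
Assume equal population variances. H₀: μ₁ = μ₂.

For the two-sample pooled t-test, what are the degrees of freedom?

degrees of freedom = 34

df = n₁ + n₂ − 2 = 20 + 16 − 2 = 34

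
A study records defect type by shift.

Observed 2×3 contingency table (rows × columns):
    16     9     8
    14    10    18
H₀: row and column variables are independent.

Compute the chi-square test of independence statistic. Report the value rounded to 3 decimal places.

test statistic = 2.995

Row totals [33, 42], col totals [30, 19, 26], n=75
χ² = (16−13.20)²/13.20 + (9−8.36)²/8.36 + (8−11.44)²/11.44 + (14−16.80)²/16.80 + (10−10.64)²/10.64 + (18−14.56)²/14.56 = 2.9953
df = 2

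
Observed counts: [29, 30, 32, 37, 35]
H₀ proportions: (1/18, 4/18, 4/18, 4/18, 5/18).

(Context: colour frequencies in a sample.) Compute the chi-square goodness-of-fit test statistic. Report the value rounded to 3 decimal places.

n = 163; E_i = n·p_i = [9.06, 36.22, 36.22, 36.22, 45.28]
χ² = (29−9.06)²/9.06 + (30−36.22)²/36.22 + (32−36.22)²/36.22 + (37−36.22)²/36.22 + (35−45.28)²/45.28 = 47.8374
df = 4

test statistic = 47.837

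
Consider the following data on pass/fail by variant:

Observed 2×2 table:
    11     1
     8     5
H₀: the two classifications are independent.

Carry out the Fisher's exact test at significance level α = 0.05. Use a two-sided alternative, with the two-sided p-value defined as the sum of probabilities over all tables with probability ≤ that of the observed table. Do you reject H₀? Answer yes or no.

Margins: r₁=12, r₂=13, c₁=19, c₂=6, n=25
p_obs = C(12,11)·C(13,8)/C(25,19); sum pmf over tables with pmf ≤ p_obs
p-value (two-sided) = 0.16025
At α=0.05: p ≥ α → fail to reject H₀

reject H₀: no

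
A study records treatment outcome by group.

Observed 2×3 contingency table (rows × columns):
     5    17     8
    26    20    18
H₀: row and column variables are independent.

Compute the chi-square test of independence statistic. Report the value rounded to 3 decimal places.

test statistic = 6.923

Row totals [30, 64], col totals [31, 37, 26], n=94
χ² = (5−9.89)²/9.89 + (17−11.81)²/11.81 + (8−8.30)²/8.30 + (26−21.11)²/21.11 + (20−25.19)²/25.19 + (18−17.70)²/17.70 = 6.9231
df = 2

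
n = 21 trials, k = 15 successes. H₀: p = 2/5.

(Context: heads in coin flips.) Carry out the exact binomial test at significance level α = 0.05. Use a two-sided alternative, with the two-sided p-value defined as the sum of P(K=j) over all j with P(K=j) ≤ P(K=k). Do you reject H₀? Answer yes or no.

reject H₀: yes

Exact binomial: n=21, k=15, p₀=2/5=0.4000
P(X=j) = C(n,j)·p₀^j·(1−p₀)^(n−j); p = Σ P(X=j) over j with P(X=j) ≤ P(X=15)
p-value (two-sided) = 0.00593
At α=0.05: p < α → reject H₀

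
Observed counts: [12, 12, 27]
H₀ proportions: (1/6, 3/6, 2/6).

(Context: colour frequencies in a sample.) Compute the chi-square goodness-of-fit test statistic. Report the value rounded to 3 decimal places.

test statistic = 14.471

n = 51; E_i = n·p_i = [8.50, 25.50, 17.00]
χ² = (12−8.50)²/8.50 + (12−25.50)²/25.50 + (27−17.00)²/17.00 = 14.4706
df = 2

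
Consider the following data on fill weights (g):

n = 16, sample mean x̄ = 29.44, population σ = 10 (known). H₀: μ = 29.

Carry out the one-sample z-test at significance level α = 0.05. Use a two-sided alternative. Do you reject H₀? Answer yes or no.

reject H₀: no

SE = σ/√n = 10/√16 = 2.5000
z = (x̄−μ₀)/SE = (29.44−29)/2.5000 = 0.1760
p-value (two-sided) = 0.86029
At α=0.05: p ≥ α → fail to reject H₀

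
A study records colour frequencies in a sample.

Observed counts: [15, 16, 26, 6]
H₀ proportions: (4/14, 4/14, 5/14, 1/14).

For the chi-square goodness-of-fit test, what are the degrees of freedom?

df = k − 1 = 4 − 1 = 3

degrees of freedom = 3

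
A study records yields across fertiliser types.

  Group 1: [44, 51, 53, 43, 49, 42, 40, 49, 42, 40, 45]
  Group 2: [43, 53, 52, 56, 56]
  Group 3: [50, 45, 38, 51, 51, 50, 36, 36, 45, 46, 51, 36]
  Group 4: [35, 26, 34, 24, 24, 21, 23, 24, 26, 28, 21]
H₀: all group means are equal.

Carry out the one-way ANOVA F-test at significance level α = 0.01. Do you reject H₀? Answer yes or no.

reject H₀: yes

Group means [45.27, 52.00, 44.58, 26.00], grand mean 40.487
SSB = Σnᵢ(x̄ᵢ−x̄)² = 3424.645; SSW = ΣΣ(x−x̄ᵢ)² = 987.098
MSB = 3424.645/3 = 1141.5484; MSW = 987.098/35 = 28.2028
F = MSB/MSW = 40.4764
df = (3, 35)
p-value (upper-tail) = 0.00000
At α=0.01: p < α → reject H₀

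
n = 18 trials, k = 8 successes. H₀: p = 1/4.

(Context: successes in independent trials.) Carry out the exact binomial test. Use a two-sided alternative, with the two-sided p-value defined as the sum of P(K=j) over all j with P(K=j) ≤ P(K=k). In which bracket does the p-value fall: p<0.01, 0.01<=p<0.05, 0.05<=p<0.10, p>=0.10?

p-value bracket: 0.05<=p<0.10

Exact binomial: n=18, k=8, p₀=1/4=0.2500
P(X=j) = C(n,j)·p₀^j·(1−p₀)^(n−j); p = Σ P(X=j) over j with P(X=j) ≤ P(X=8)
p-value (two-sided) = 0.09641
→ bracket: 0.05<=p<0.10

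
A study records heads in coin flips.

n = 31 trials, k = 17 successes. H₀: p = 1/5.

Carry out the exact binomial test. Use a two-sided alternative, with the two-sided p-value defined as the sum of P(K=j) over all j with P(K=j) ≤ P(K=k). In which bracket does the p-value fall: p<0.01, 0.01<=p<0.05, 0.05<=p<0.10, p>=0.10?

p-value bracket: p<0.01

Exact binomial: n=31, k=17, p₀=1/5=0.2000
P(X=j) = C(n,j)·p₀^j·(1−p₀)^(n−j); p = Σ P(X=j) over j with P(X=j) ≤ P(X=17)
p-value (two-sided) = 0.00002
→ bracket: p<0.01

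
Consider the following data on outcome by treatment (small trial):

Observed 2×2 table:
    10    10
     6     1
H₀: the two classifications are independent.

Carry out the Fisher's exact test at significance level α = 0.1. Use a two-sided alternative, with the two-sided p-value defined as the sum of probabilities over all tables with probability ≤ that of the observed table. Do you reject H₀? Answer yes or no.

Margins: r₁=20, r₂=7, c₁=16, c₂=11, n=27
p_obs = C(20,10)·C(7,6)/C(27,16); sum pmf over tables with pmf ≤ p_obs
p-value (two-sided) = 0.18320
At α=0.1: p ≥ α → fail to reject H₀

reject H₀: no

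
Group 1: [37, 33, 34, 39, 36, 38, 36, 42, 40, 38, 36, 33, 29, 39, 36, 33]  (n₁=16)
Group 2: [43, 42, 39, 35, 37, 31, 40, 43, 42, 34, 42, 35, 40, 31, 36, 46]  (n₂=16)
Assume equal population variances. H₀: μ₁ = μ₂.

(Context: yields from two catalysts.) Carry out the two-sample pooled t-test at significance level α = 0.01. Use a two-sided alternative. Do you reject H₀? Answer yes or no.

reject H₀: no

x̄₁=36.188, s₁=3.250, n₁=16
x̄₂=38.500, s₂=4.502, n₂=16
s_p² = [15·3.250² + 15·4.502²]/30 = 15.4146
SE = √(s_p²·(1/16+1/16)) = 1.3881
t = (36.188−38.500)/1.3881 = -1.6659
df = 30
p-value (two-sided) = 0.10613
At α=0.01: p ≥ α → fail to reject H₀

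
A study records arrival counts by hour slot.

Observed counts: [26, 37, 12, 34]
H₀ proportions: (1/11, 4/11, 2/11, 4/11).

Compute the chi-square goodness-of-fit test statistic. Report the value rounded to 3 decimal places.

n = 109; E_i = n·p_i = [9.91, 39.64, 19.82, 39.64]
χ² = (26−9.91)²/9.91 + (37−39.64)²/39.64 + (12−19.82)²/19.82 + (34−39.64)²/39.64 = 30.1904
df = 3

test statistic = 30.190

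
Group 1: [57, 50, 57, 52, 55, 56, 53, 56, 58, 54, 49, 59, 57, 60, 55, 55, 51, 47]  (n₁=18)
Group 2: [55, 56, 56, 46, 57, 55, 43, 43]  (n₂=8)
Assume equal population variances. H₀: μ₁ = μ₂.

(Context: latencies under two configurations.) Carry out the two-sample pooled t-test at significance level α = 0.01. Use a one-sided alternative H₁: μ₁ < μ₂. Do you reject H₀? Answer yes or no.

reject H₀: no

x̄₁=54.500, s₁=3.552, n₁=18
x̄₂=51.375, s₂=6.209, n₂=8
s_p² = [17·3.552² + 7·6.209²]/24 = 20.1823
SE = √(s_p²·(1/18+1/8)) = 1.9089
t = (54.500−51.375)/1.9089 = 1.6370
df = 24
p-value (one-sided, H₁ less) = 0.94267
At α=0.01: p ≥ α → fail to reject H₀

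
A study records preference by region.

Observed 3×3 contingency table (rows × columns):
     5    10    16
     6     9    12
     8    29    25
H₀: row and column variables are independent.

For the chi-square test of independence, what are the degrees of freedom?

df = (r−1)(c−1) = (3−1)·(3−1) = 4

degrees of freedom = 4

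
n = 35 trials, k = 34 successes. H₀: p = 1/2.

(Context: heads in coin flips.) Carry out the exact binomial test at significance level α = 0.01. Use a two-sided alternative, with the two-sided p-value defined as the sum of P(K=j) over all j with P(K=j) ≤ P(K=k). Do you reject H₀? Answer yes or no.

reject H₀: yes

Exact binomial: n=35, k=34, p₀=1/2=0.5000
P(X=j) = C(n,j)·p₀^j·(1−p₀)^(n−j); p = Σ P(X=j) over j with P(X=j) ≤ P(X=34)
p-value (two-sided) = 0.00000
At α=0.01: p < α → reject H₀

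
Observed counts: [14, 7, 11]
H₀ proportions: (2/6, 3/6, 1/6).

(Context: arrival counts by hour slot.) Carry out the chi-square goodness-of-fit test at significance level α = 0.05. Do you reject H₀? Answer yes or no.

n = 32; E_i = n·p_i = [10.67, 16.00, 5.33]
χ² = (14−10.67)²/10.67 + (7−16.00)²/16.00 + (11−5.33)²/5.33 = 12.1250
df = 2
p-value (upper-tail) = 0.00233
At α=0.05: p < α → reject H₀

reject H₀: yes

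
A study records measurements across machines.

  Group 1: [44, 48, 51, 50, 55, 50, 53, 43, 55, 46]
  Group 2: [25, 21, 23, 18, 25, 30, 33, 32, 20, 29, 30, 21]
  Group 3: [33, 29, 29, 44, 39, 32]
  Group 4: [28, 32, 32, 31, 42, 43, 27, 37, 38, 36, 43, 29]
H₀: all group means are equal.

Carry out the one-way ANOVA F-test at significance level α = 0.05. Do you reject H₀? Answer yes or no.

Group means [49.50, 25.58, 34.33, 34.83], grand mean 35.650
SSB = Σnᵢ(x̄ᵢ−x̄)² = 3152.683; SSW = ΣΣ(x−x̄ᵢ)² = 1000.417
MSB = 3152.683/3 = 1050.8944; MSW = 1000.417/36 = 27.7894
F = MSB/MSW = 37.8164
df = (3, 36)
p-value (upper-tail) = 0.00000
At α=0.05: p < α → reject H₀

reject H₀: yes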